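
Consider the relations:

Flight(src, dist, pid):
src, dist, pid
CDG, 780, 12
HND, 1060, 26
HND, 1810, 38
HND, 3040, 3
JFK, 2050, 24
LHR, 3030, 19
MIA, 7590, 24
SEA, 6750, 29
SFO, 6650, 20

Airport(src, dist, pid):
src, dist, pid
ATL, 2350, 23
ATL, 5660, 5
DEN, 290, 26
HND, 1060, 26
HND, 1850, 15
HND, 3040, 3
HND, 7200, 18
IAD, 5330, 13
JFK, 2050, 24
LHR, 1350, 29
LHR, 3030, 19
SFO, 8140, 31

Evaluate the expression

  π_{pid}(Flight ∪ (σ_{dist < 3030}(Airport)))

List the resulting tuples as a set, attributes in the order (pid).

{12, 15, 19, 20, 23, 24, 26, 29, 3, 38}

σ[dist < 3030]: keep tuples satisfying dist < 3030 → {(ATL, 2350, 23), (DEN, 290, 26), (HND, 1060, 26), (HND, 1850, 15), (JFK, 2050, 24), (LHR, 1350, 29)}
Union: {(CDG, 780, 12), (HND, 1060, 26), (HND, 1810, 38), (HND, 3040, 3), (JFK, 2050, 24), (LHR, 3030, 19), (MIA, 7590, 24), (SEA, 6750, 29), (SFO, 6650, 20)} with {(ATL, 2350, 23), (DEN, 290, 26), (HND, 1060, 26), (HND, 1850, 15), (JFK, 2050, 24), (LHR, 1350, 29)} → {(ATL, 2350, 23), (CDG, 780, 12), (DEN, 290, 26), (HND, 1060, 26), (HND, 1810, 38), (HND, 1850, 15), (HND, 3040, 3), (JFK, 2050, 24), (LHR, 1350, 29), (LHR, 3030, 19), (MIA, 7590, 24), (SEA, 6750, 29), (SFO, 6650, 20)}
Projecting to pid (3 duplicate(s) eliminated): {12, 15, 19, 20, 23, 24, 26, 29, 3, 38}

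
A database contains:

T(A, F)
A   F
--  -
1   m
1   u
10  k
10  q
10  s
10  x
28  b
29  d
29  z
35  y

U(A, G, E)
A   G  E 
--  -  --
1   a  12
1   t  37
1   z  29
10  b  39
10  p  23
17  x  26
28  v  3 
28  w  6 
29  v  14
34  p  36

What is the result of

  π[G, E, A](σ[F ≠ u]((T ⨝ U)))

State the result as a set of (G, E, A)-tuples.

Natural join on A: {(1, m, a, 12), (1, m, t, 37), (1, m, z, 29), (1, u, a, 12), (1, u, t, 37), (1, u, z, 29), (10, k, b, 39), (10, k, p, 23), (10, q, b, 39), (10, q, p, 23), (10, s, b, 39), (10, s, p, 23), (10, x, b, 39), (10, x, p, 23), (28, b, v, 3), (28, b, w, 6), (29, d, v, 14), (29, z, v, 14)}
Selection F ≠ u: {(1, m, a, 12), (1, m, t, 37), (1, m, z, 29), (10, k, b, 39), (10, k, p, 23), (10, q, b, 39), (10, q, p, 23), (10, s, b, 39), (10, s, p, 23), (10, x, b, 39), (10, x, p, 23), (28, b, v, 3), (28, b, w, 6), (29, d, v, 14), (29, z, v, 14)}
Projecting to G, E, A (7 duplicate(s) eliminated): {(a, 12, 1), (b, 39, 10), (p, 23, 10), (t, 37, 1), (v, 14, 29), (v, 3, 28), (w, 6, 28), (z, 29, 1)}

{(a, 12, 1), (b, 39, 10), (p, 23, 10), (t, 37, 1), (v, 14, 29), (v, 3, 28), (w, 6, 28), (z, 29, 1)}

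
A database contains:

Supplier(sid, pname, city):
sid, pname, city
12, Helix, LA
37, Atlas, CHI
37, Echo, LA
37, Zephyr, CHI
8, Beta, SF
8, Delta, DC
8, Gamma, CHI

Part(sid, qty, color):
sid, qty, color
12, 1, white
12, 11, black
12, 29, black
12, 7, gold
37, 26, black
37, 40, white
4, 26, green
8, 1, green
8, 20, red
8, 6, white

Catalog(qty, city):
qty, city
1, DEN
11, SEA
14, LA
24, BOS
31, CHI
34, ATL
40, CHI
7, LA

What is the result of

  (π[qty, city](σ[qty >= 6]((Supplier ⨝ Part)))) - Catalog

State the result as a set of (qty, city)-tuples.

Joining Supplier and Part on sid yields {(12, Helix, LA, 1, white), (12, Helix, LA, 11, black), (12, Helix, LA, 29, black), (12, Helix, LA, 7, gold), (37, Atlas, CHI, 26, black), (37, Atlas, CHI, 40, white), (37, Echo, LA, 26, black), (37, Echo, LA, 40, white), (37, Zephyr, CHI, 26, black), (37, Zephyr, CHI, 40, white), (8, Beta, SF, 1, green), (8, Beta, SF, 20, red), (8, Beta, SF, 6, white), (8, Delta, DC, 1, green), (8, Delta, DC, 20, red), (8, Delta, DC, 6, white), (8, Gamma, CHI, 1, green), (8, Gamma, CHI, 20, red), (8, Gamma, CHI, 6, white)}.
Apply σ_{qty >= 6}; surviving tuples: {(12, Helix, LA, 11, black), (12, Helix, LA, 29, black), (12, Helix, LA, 7, gold), (37, Atlas, CHI, 26, black), (37, Atlas, CHI, 40, white), (37, Echo, LA, 26, black), (37, Echo, LA, 40, white), (37, Zephyr, CHI, 26, black), (37, Zephyr, CHI, 40, white), (8, Beta, SF, 20, red), (8, Beta, SF, 6, white), (8, Delta, DC, 20, red), (8, Delta, DC, 6, white), (8, Gamma, CHI, 20, red), (8, Gamma, CHI, 6, white)}
π[qty, city]: project onto (qty, city) (2 duplicate(s) eliminated) → {(11, LA), (20, CHI), (20, DC), (20, SF), (26, CHI), (26, LA), (29, LA), (40, CHI), (40, LA), (6, CHI), (6, DC), (6, SF), (7, LA)}
Set difference of the two operands is {(11, LA), (20, CHI), (20, DC), (20, SF), (26, CHI), (26, LA), (29, LA), (40, LA), (6, CHI), (6, DC), (6, SF)}.

{(11, LA), (20, CHI), (20, DC), (20, SF), (26, CHI), (26, LA), (29, LA), (40, LA), (6, CHI), (6, DC), (6, SF)}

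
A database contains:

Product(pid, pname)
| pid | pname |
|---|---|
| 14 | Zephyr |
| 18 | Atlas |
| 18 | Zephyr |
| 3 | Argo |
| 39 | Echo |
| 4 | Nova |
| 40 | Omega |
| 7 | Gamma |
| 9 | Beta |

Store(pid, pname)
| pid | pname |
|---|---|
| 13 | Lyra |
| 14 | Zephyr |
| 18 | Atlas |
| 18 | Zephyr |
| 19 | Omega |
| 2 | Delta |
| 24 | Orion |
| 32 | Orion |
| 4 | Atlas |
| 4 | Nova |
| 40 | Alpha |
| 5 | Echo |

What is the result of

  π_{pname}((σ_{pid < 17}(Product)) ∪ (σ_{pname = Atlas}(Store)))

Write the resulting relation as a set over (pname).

{Argo, Atlas, Beta, Gamma, Nova, Zephyr}

Filtering on pid < 17 leaves {(14, Zephyr), (3, Argo), (4, Nova), (7, Gamma), (9, Beta)}.
Filtering on pname = Atlas leaves {(18, Atlas), (4, Atlas)}.
Taking the union: {(14, Zephyr), (18, Atlas), (3, Argo), (4, Atlas), (4, Nova), (7, Gamma), (9, Beta)}
Projecting to pname (1 duplicate(s) eliminated): {Argo, Atlas, Beta, Gamma, Nova, Zephyr}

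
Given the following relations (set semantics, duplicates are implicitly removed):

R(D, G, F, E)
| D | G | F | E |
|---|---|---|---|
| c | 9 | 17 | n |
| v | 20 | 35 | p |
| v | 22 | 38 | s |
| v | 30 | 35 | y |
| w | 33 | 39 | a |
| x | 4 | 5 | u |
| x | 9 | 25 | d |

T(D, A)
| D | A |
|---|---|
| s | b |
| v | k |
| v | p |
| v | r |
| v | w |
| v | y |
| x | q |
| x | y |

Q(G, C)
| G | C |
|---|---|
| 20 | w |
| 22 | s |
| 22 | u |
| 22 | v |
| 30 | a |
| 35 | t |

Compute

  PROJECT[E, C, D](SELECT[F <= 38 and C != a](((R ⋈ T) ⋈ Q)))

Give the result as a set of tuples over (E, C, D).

Natural join on D: {(v, 20, 35, p, k), (v, 20, 35, p, p), (v, 20, 35, p, r), (v, 20, 35, p, w), (v, 20, 35, p, y), (v, 22, 38, s, k), (v, 22, 38, s, p), (v, 22, 38, s, r), (v, 22, 38, s, w), (v, 22, 38, s, y), (v, 30, 35, y, k), (v, 30, 35, y, p), (v, 30, 35, y, r), (v, 30, 35, y, w), (v, 30, 35, y, y), (x, 4, 5, u, q), (x, 4, 5, u, y), (x, 9, 25, d, q), (x, 9, 25, d, y)}
Natural join on G: {(v, 20, 35, p, k, w), (v, 20, 35, p, p, w), (v, 20, 35, p, r, w), (v, 20, 35, p, w, w), (v, 20, 35, p, y, w), (v, 22, 38, s, k, s), (v, 22, 38, s, k, u), (v, 22, 38, s, k, v), (v, 22, 38, s, p, s), (v, 22, 38, s, p, u), (v, 22, 38, s, p, v), (v, 22, 38, s, r, s), (v, 22, 38, s, r, u), (v, 22, 38, s, r, v), (v, 22, 38, s, w, s), (v, 22, 38, s, w, u), (v, 22, 38, s, w, v), (v, 22, 38, s, y, s), (v, 22, 38, s, y, u), (v, 22, 38, s, y, v), (v, 30, 35, y, k, a), (v, 30, 35, y, p, a), (v, 30, 35, y, r, a), (v, 30, 35, y, w, a), (v, 30, 35, y, y, a)}
Filtering on F <= 38 and C != a leaves {(v, 20, 35, p, k, w), (v, 20, 35, p, p, w), (v, 20, 35, p, r, w), (v, 20, 35, p, w, w), (v, 20, 35, p, y, w), (v, 22, 38, s, k, s), (v, 22, 38, s, k, u), (v, 22, 38, s, k, v), (v, 22, 38, s, p, s), (v, 22, 38, s, p, u), (v, 22, 38, s, p, v), (v, 22, 38, s, r, s), (v, 22, 38, s, r, u), (v, 22, 38, s, r, v), (v, 22, 38, s, w, s), (v, 22, 38, s, w, u), (v, 22, 38, s, w, v), (v, 22, 38, s, y, s), (v, 22, 38, s, y, u), (v, 22, 38, s, y, v)}.
Projecting to E, C, D (16 duplicate(s) eliminated): {(p, w, v), (s, s, v), (s, u, v), (s, v, v)}

{(p, w, v), (s, s, v), (s, u, v), (s, v, v)}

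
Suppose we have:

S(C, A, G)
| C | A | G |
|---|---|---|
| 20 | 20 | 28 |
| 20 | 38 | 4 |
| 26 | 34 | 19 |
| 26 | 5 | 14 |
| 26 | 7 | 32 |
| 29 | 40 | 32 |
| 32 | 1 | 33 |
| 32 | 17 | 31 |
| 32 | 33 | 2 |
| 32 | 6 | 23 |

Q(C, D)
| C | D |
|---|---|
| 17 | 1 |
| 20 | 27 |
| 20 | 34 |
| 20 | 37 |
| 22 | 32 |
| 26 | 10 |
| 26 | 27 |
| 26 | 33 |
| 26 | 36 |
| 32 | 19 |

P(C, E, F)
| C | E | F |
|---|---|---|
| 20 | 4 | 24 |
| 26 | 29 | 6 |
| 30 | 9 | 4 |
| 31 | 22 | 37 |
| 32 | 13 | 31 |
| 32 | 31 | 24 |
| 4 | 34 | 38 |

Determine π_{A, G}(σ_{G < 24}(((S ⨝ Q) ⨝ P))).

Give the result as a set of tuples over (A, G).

Joining S and Q on C yields {(20, 20, 28, 27), (20, 20, 28, 34), (20, 20, 28, 37), (20, 38, 4, 27), (20, 38, 4, 34), (20, 38, 4, 37), (26, 34, 19, 10), (26, 34, 19, 27), (26, 34, 19, 33), (26, 34, 19, 36), (26, 5, 14, 10), (26, 5, 14, 27), (26, 5, 14, 33), (26, 5, 14, 36), (26, 7, 32, 10), (26, 7, 32, 27), (26, 7, 32, 33), (26, 7, 32, 36), (32, 1, 33, 19), (32, 17, 31, 19), (32, 33, 2, 19), (32, 6, 23, 19)}.
Joining (S ⨝ Q) and P on C yields {(20, 20, 28, 27, 4, 24), (20, 20, 28, 34, 4, 24), (20, 20, 28, 37, 4, 24), (20, 38, 4, 27, 4, 24), (20, 38, 4, 34, 4, 24), (20, 38, 4, 37, 4, 24), (26, 34, 19, 10, 29, 6), (26, 34, 19, 27, 29, 6), (26, 34, 19, 33, 29, 6), (26, 34, 19, 36, 29, 6), (26, 5, 14, 10, 29, 6), (26, 5, 14, 27, 29, 6), (26, 5, 14, 33, 29, 6), (26, 5, 14, 36, 29, 6), (26, 7, 32, 10, 29, 6), (26, 7, 32, 27, 29, 6), (26, 7, 32, 33, 29, 6), (26, 7, 32, 36, 29, 6), (32, 1, 33, 19, 13, 31), (32, 1, 33, 19, 31, 24), (32, 17, 31, 19, 13, 31), (32, 17, 31, 19, 31, 24), (32, 33, 2, 19, 13, 31), (32, 33, 2, 19, 31, 24), (32, 6, 23, 19, 13, 31), (32, 6, 23, 19, 31, 24)}.
Filtering on G < 24 leaves {(20, 38, 4, 27, 4, 24), (20, 38, 4, 34, 4, 24), (20, 38, 4, 37, 4, 24), (26, 34, 19, 10, 29, 6), (26, 34, 19, 27, 29, 6), (26, 34, 19, 33, 29, 6), (26, 34, 19, 36, 29, 6), (26, 5, 14, 10, 29, 6), (26, 5, 14, 27, 29, 6), (26, 5, 14, 33, 29, 6), (26, 5, 14, 36, 29, 6), (32, 33, 2, 19, 13, 31), (32, 33, 2, 19, 31, 24), (32, 6, 23, 19, 13, 31), (32, 6, 23, 19, 31, 24)}.
Projecting to A, G (10 duplicate(s) eliminated): {(33, 2), (34, 19), (38, 4), (5, 14), (6, 23)}

{(33, 2), (34, 19), (38, 4), (5, 14), (6, 23)}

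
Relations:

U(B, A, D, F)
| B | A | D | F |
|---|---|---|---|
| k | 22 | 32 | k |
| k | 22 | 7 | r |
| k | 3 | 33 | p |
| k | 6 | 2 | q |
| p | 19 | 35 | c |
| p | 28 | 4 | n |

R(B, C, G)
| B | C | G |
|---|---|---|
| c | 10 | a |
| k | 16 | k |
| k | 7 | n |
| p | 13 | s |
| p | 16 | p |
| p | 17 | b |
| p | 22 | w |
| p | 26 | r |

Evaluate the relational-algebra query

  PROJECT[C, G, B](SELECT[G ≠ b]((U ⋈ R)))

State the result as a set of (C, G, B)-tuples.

Natural join on B: {(k, 22, 32, k, 16, k), (k, 22, 32, k, 7, n), (k, 22, 7, r, 16, k), (k, 22, 7, r, 7, n), (k, 3, 33, p, 16, k), (k, 3, 33, p, 7, n), (k, 6, 2, q, 16, k), (k, 6, 2, q, 7, n), (p, 19, 35, c, 13, s), (p, 19, 35, c, 16, p), (p, 19, 35, c, 17, b), (p, 19, 35, c, 22, w), (p, 19, 35, c, 26, r), (p, 28, 4, n, 13, s), (p, 28, 4, n, 16, p), (p, 28, 4, n, 17, b), (p, 28, 4, n, 22, w), (p, 28, 4, n, 26, r)}
Apply σ_{G ≠ b}; surviving tuples: {(k, 22, 32, k, 16, k), (k, 22, 32, k, 7, n), (k, 22, 7, r, 16, k), (k, 22, 7, r, 7, n), (k, 3, 33, p, 16, k), (k, 3, 33, p, 7, n), (k, 6, 2, q, 16, k), (k, 6, 2, q, 7, n), (p, 19, 35, c, 13, s), (p, 19, 35, c, 16, p), (p, 19, 35, c, 22, w), (p, 19, 35, c, 26, r), (p, 28, 4, n, 13, s), (p, 28, 4, n, 16, p), (p, 28, 4, n, 22, w), (p, 28, 4, n, 26, r)}
π_{C, G, B} gives {(13, s, p), (16, k, k), (16, p, p), (22, w, p), (26, r, p), (7, n, k)} (10 duplicate(s) eliminated).

{(13, s, p), (16, k, k), (16, p, p), (22, w, p), (26, r, p), (7, n, k)}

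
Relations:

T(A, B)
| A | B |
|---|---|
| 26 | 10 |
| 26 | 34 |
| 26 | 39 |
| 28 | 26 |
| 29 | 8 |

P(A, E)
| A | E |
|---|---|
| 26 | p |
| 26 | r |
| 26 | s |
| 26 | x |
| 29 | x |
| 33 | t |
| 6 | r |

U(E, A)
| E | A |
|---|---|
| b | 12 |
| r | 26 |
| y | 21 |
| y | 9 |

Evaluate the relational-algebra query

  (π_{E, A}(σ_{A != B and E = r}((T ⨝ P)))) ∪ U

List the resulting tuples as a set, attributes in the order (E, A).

{(b, 12), (r, 26), (y, 21), (y, 9)}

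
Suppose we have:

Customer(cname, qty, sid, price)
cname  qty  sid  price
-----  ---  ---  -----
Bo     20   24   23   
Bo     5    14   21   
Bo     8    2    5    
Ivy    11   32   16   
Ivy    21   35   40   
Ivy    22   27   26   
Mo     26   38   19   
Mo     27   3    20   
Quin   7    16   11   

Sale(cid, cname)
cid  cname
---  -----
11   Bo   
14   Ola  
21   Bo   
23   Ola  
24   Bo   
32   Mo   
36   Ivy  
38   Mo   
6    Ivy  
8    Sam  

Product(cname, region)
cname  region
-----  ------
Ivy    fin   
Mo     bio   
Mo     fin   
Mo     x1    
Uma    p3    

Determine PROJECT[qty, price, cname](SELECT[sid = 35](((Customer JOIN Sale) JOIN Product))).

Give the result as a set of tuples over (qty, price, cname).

{(21, 40, Ivy)}

Joining Customer and Sale on cname yields {(Bo, 20, 24, 23, 11), (Bo, 20, 24, 23, 21), (Bo, 20, 24, 23, 24), (Bo, 5, 14, 21, 11), (Bo, 5, 14, 21, 21), (Bo, 5, 14, 21, 24), (Bo, 8, 2, 5, 11), (Bo, 8, 2, 5, 21), (Bo, 8, 2, 5, 24), (Ivy, 11, 32, 16, 36), (Ivy, 11, 32, 16, 6), (Ivy, 21, 35, 40, 36), (Ivy, 21, 35, 40, 6), (Ivy, 22, 27, 26, 36), (Ivy, 22, 27, 26, 6), (Mo, 26, 38, 19, 32), (Mo, 26, 38, 19, 38), (Mo, 27, 3, 20, 32), (Mo, 27, 3, 20, 38)}.
Joining (Customer JOIN Sale) and Product on cname yields {(Ivy, 11, 32, 16, 36, fin), (Ivy, 11, 32, 16, 6, fin), (Ivy, 21, 35, 40, 36, fin), (Ivy, 21, 35, 40, 6, fin), (Ivy, 22, 27, 26, 36, fin), (Ivy, 22, 27, 26, 6, fin), (Mo, 26, 38, 19, 32, bio), (Mo, 26, 38, 19, 32, fin), (Mo, 26, 38, 19, 32, x1), (Mo, 26, 38, 19, 38, bio), (Mo, 26, 38, 19, 38, fin), (Mo, 26, 38, 19, 38, x1), (Mo, 27, 3, 20, 32, bio), (Mo, 27, 3, 20, 32, fin), (Mo, 27, 3, 20, 32, x1), (Mo, 27, 3, 20, 38, bio), (Mo, 27, 3, 20, 38, fin), (Mo, 27, 3, 20, 38, x1)}.
σ[sid = 35]: keep tuples satisfying sid = 35 → {(Ivy, 21, 35, 40, 36, fin), (Ivy, 21, 35, 40, 6, fin)}
Projecting to qty, price, cname (1 duplicate(s) eliminated): {(21, 40, Ivy)}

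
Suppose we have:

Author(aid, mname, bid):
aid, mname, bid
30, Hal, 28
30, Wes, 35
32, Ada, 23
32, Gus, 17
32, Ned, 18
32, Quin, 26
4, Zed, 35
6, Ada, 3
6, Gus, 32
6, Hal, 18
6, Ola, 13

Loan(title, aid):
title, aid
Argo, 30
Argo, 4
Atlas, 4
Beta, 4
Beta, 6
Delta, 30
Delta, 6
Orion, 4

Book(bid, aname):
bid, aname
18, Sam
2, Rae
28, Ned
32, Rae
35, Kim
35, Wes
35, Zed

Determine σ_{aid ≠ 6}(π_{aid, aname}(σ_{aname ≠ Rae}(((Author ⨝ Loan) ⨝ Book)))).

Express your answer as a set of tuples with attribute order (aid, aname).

{(30, Kim), (30, Ned), (30, Wes), (30, Zed), (4, Kim), (4, Wes), (4, Zed)}

Joining Author and Loan on aid yields {(30, Hal, 28, Argo), (30, Hal, 28, Delta), (30, Wes, 35, Argo), (30, Wes, 35, Delta), (4, Zed, 35, Argo), (4, Zed, 35, Atlas), (4, Zed, 35, Beta), (4, Zed, 35, Orion), (6, Ada, 3, Beta), (6, Ada, 3, Delta), (6, Gus, 32, Beta), (6, Gus, 32, Delta), (6, Hal, 18, Beta), (6, Hal, 18, Delta), (6, Ola, 13, Beta), (6, Ola, 13, Delta)}.
Joining (Author ⨝ Loan) and Book on bid yields {(30, Hal, 28, Argo, Ned), (30, Hal, 28, Delta, Ned), (30, Wes, 35, Argo, Kim), (30, Wes, 35, Argo, Wes), (30, Wes, 35, Argo, Zed), (30, Wes, 35, Delta, Kim), (30, Wes, 35, Delta, Wes), (30, Wes, 35, Delta, Zed), (4, Zed, 35, Argo, Kim), (4, Zed, 35, Argo, Wes), (4, Zed, 35, Argo, Zed), (4, Zed, 35, Atlas, Kim), (4, Zed, 35, Atlas, Wes), (4, Zed, 35, Atlas, Zed), (4, Zed, 35, Beta, Kim), (4, Zed, 35, Beta, Wes), (4, Zed, 35, Beta, Zed), (4, Zed, 35, Orion, Kim), (4, Zed, 35, Orion, Wes), (4, Zed, 35, Orion, Zed), (6, Gus, 32, Beta, Rae), (6, Gus, 32, Delta, Rae), (6, Hal, 18, Beta, Sam), (6, Hal, 18, Delta, Sam)}.
Selection aname ≠ Rae: {(30, Hal, 28, Argo, Ned), (30, Hal, 28, Delta, Ned), (30, Wes, 35, Argo, Kim), (30, Wes, 35, Argo, Wes), (30, Wes, 35, Argo, Zed), (30, Wes, 35, Delta, Kim), (30, Wes, 35, Delta, Wes), (30, Wes, 35, Delta, Zed), (4, Zed, 35, Argo, Kim), (4, Zed, 35, Argo, Wes), (4, Zed, 35, Argo, Zed), (4, Zed, 35, Atlas, Kim), (4, Zed, 35, Atlas, Wes), (4, Zed, 35, Atlas, Zed), (4, Zed, 35, Beta, Kim), (4, Zed, 35, Beta, Wes), (4, Zed, 35, Beta, Zed), (4, Zed, 35, Orion, Kim), (4, Zed, 35, Orion, Wes), (4, Zed, 35, Orion, Zed), (6, Hal, 18, Beta, Sam), (6, Hal, 18, Delta, Sam)}
Keep only column(s) aid, aname (14 duplicate(s) eliminated): {(30, Kim), (30, Ned), (30, Wes), (30, Zed), (4, Kim), (4, Wes), (4, Zed), (6, Sam)}
Selection aid ≠ 6: {(30, Kim), (30, Ned), (30, Wes), (30, Zed), (4, Kim), (4, Wes), (4, Zed)}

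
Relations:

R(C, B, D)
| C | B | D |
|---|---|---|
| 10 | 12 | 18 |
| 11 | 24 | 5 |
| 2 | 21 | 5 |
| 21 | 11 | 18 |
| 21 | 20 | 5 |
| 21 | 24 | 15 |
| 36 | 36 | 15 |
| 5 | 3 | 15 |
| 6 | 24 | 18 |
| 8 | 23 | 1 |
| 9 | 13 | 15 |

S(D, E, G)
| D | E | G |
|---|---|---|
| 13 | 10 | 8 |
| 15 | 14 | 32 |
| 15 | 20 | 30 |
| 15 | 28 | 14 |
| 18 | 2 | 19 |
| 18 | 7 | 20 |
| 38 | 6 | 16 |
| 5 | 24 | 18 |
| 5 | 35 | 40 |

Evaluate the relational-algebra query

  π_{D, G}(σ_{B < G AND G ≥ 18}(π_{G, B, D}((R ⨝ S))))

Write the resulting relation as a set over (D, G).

{(15, 30), (15, 32), (18, 19), (18, 20), (5, 40)}

Joining R and S on D yields {(10, 12, 18, 2, 19), (10, 12, 18, 7, 20), (11, 24, 5, 24, 18), (11, 24, 5, 35, 40), (2, 21, 5, 24, 18), (2, 21, 5, 35, 40), (21, 11, 18, 2, 19), (21, 11, 18, 7, 20), (21, 20, 5, 24, 18), (21, 20, 5, 35, 40), (21, 24, 15, 14, 32), (21, 24, 15, 20, 30), (21, 24, 15, 28, 14), (36, 36, 15, 14, 32), (36, 36, 15, 20, 30), (36, 36, 15, 28, 14), (5, 3, 15, 14, 32), (5, 3, 15, 20, 30), (5, 3, 15, 28, 14), (6, 24, 18, 2, 19), (6, 24, 18, 7, 20), (9, 13, 15, 14, 32), (9, 13, 15, 20, 30), (9, 13, 15, 28, 14)}.
π_{G, B, D} gives {(14, 13, 15), (14, 24, 15), (14, 3, 15), (14, 36, 15), (18, 20, 5), (18, 21, 5), (18, 24, 5), (19, 11, 18), (19, 12, 18), (19, 24, 18), (20, 11, 18), (20, 12, 18), (20, 24, 18), (30, 13, 15), (30, 24, 15), (30, 3, 15), (30, 36, 15), (32, 13, 15), (32, 24, 15), (32, 3, 15), (32, 36, 15), (40, 20, 5), (40, 21, 5), (40, 24, 5)}.
σ[B < G AND G ≥ 18]: keep tuples satisfying B < G AND G ≥ 18 → {(19, 11, 18), (19, 12, 18), (20, 11, 18), (20, 12, 18), (30, 13, 15), (30, 24, 15), (30, 3, 15), (32, 13, 15), (32, 24, 15), (32, 3, 15), (40, 20, 5), (40, 21, 5), (40, 24, 5)}
π_{D, G} gives {(15, 30), (15, 32), (18, 19), (18, 20), (5, 40)} (8 duplicate(s) eliminated).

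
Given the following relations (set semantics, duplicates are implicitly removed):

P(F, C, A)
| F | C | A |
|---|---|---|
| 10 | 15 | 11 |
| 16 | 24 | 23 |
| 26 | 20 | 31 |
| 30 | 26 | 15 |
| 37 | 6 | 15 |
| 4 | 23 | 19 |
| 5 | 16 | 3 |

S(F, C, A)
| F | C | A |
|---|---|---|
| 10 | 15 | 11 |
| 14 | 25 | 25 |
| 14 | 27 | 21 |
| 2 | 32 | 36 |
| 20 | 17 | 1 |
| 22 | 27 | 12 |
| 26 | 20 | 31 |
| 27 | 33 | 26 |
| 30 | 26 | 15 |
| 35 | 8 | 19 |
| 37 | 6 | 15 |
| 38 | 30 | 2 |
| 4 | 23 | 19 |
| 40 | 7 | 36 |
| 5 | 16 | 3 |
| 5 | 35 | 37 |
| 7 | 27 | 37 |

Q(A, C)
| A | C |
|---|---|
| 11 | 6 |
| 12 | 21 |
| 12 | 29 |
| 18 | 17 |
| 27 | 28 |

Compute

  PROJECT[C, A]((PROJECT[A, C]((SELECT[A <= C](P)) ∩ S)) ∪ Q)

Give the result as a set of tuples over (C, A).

Apply σ_{A <= C}; surviving tuples: {(10, 15, 11), (16, 24, 23), (30, 26, 15), (4, 23, 19), (5, 16, 3)}
Set intersection of the two operands is {(10, 15, 11), (30, 26, 15), (4, 23, 19), (5, 16, 3)}.
π_{A, C} gives {(11, 15), (15, 26), (19, 23), (3, 16)}.
Set union of the two operands is {(11, 15), (11, 6), (12, 21), (12, 29), (15, 26), (18, 17), (19, 23), (27, 28), (3, 16)}.
π_{C, A} gives {(15, 11), (16, 3), (17, 18), (21, 12), (23, 19), (26, 15), (28, 27), (29, 12), (6, 11)}.

{(15, 11), (16, 3), (17, 18), (21, 12), (23, 19), (26, 15), (28, 27), (29, 12), (6, 11)}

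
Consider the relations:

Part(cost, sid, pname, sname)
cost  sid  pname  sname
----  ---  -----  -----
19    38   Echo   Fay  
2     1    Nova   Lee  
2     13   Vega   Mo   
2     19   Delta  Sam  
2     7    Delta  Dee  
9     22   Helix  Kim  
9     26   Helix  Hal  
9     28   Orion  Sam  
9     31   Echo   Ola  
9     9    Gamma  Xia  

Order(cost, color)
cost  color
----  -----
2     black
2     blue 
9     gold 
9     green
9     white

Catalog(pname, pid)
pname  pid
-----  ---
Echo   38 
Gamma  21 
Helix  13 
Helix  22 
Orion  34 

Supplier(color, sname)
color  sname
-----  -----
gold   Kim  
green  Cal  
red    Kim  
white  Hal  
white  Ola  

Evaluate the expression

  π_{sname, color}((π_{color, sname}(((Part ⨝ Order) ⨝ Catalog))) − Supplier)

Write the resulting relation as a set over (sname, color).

Natural join on cost: {(2, 1, Nova, Lee, black), (2, 1, Nova, Lee, blue), (2, 13, Vega, Mo, black), (2, 13, Vega, Mo, blue), (2, 19, Delta, Sam, black), (2, 19, Delta, Sam, blue), (2, 7, Delta, Dee, black), (2, 7, Delta, Dee, blue), (9, 22, Helix, Kim, gold), (9, 22, Helix, Kim, green), (9, 22, Helix, Kim, white), (9, 26, Helix, Hal, gold), (9, 26, Helix, Hal, green), (9, 26, Helix, Hal, white), (9, 28, Orion, Sam, gold), (9, 28, Orion, Sam, green), (9, 28, Orion, Sam, white), (9, 31, Echo, Ola, gold), (9, 31, Echo, Ola, green), (9, 31, Echo, Ola, white), (9, 9, Gamma, Xia, gold), (9, 9, Gamma, Xia, green), (9, 9, Gamma, Xia, white)}
Natural join on pname: {(9, 22, Helix, Kim, gold, 13), (9, 22, Helix, Kim, gold, 22), (9, 22, Helix, Kim, green, 13), (9, 22, Helix, Kim, green, 22), (9, 22, Helix, Kim, white, 13), (9, 22, Helix, Kim, white, 22), (9, 26, Helix, Hal, gold, 13), (9, 26, Helix, Hal, gold, 22), (9, 26, Helix, Hal, green, 13), (9, 26, Helix, Hal, green, 22), (9, 26, Helix, Hal, white, 13), (9, 26, Helix, Hal, white, 22), (9, 28, Orion, Sam, gold, 34), (9, 28, Orion, Sam, green, 34), (9, 28, Orion, Sam, white, 34), (9, 31, Echo, Ola, gold, 38), (9, 31, Echo, Ola, green, 38), (9, 31, Echo, Ola, white, 38), (9, 9, Gamma, Xia, gold, 21), (9, 9, Gamma, Xia, green, 21), (9, 9, Gamma, Xia, white, 21)}
Keep only column(s) color, sname (6 duplicate(s) eliminated): {(gold, Hal), (gold, Kim), (gold, Ola), (gold, Sam), (gold, Xia), (green, Hal), (green, Kim), (green, Ola), (green, Sam), (green, Xia), (white, Hal), (white, Kim), (white, Ola), (white, Sam), (white, Xia)}
Set difference of the two operands is {(gold, Hal), (gold, Ola), (gold, Sam), (gold, Xia), (green, Hal), (green, Kim), (green, Ola), (green, Sam), (green, Xia), (white, Kim), (white, Sam), (white, Xia)}.
Keep only column(s) sname, color: {(Hal, gold), (Hal, green), (Kim, green), (Kim, white), (Ola, gold), (Ola, green), (Sam, gold), (Sam, green), (Sam, white), (Xia, gold), (Xia, green), (Xia, white)}

{(Hal, gold), (Hal, green), (Kim, green), (Kim, white), (Ola, gold), (Ola, green), (Sam, gold), (Sam, green), (Sam, white), (Xia, gold), (Xia, green), (Xia, white)}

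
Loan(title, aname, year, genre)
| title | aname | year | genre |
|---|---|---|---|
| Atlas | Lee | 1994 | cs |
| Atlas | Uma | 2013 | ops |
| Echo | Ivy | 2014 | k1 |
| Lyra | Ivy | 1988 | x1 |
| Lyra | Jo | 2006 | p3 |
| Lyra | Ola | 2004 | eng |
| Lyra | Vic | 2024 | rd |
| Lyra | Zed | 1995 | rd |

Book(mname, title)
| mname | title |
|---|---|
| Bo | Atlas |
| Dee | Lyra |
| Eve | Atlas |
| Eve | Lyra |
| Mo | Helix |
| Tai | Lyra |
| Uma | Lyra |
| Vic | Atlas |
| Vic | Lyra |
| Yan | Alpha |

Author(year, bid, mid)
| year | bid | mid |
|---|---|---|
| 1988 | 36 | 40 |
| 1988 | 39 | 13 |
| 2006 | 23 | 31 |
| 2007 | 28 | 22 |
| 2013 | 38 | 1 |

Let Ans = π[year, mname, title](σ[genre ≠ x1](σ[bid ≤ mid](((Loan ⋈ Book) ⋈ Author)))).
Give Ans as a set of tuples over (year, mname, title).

{(2006, Dee, Lyra), (2006, Eve, Lyra), (2006, Tai, Lyra), (2006, Uma, Lyra), (2006, Vic, Lyra)}

Loan ⋈ Book (natural join on title): {(Atlas, Lee, 1994, cs, Bo), (Atlas, Lee, 1994, cs, Eve), (Atlas, Lee, 1994, cs, Vic), (Atlas, Uma, 2013, ops, Bo), (Atlas, Uma, 2013, ops, Eve), (Atlas, Uma, 2013, ops, Vic), (Lyra, Ivy, 1988, x1, Dee), (Lyra, Ivy, 1988, x1, Eve), (Lyra, Ivy, 1988, x1, Tai), (Lyra, Ivy, 1988, x1, Uma), (Lyra, Ivy, 1988, x1, Vic), (Lyra, Jo, 2006, p3, Dee), (Lyra, Jo, 2006, p3, Eve), (Lyra, Jo, 2006, p3, Tai), (Lyra, Jo, 2006, p3, Uma), (Lyra, Jo, 2006, p3, Vic), (Lyra, Ola, 2004, eng, Dee), (Lyra, Ola, 2004, eng, Eve), (Lyra, Ola, 2004, eng, Tai), (Lyra, Ola, 2004, eng, Uma), (Lyra, Ola, 2004, eng, Vic), (Lyra, Vic, 2024, rd, Dee), (Lyra, Vic, 2024, rd, Eve), (Lyra, Vic, 2024, rd, Tai), (Lyra, Vic, 2024, rd, Uma), (Lyra, Vic, 2024, rd, Vic), (Lyra, Zed, 1995, rd, Dee), (Lyra, Zed, 1995, rd, Eve), (Lyra, Zed, 1995, rd, Tai), (Lyra, Zed, 1995, rd, Uma), (Lyra, Zed, 1995, rd, Vic)}
(Loan ⋈ Book) ⋈ Author (natural join on year): {(Atlas, Uma, 2013, ops, Bo, 38, 1), (Atlas, Uma, 2013, ops, Eve, 38, 1), (Atlas, Uma, 2013, ops, Vic, 38, 1), (Lyra, Ivy, 1988, x1, Dee, 36, 40), (Lyra, Ivy, 1988, x1, Dee, 39, 13), (Lyra, Ivy, 1988, x1, Eve, 36, 40), (Lyra, Ivy, 1988, x1, Eve, 39, 13), (Lyra, Ivy, 1988, x1, Tai, 36, 40), (Lyra, Ivy, 1988, x1, Tai, 39, 13), (Lyra, Ivy, 1988, x1, Uma, 36, 40), (Lyra, Ivy, 1988, x1, Uma, 39, 13), (Lyra, Ivy, 1988, x1, Vic, 36, 40), (Lyra, Ivy, 1988, x1, Vic, 39, 13), (Lyra, Jo, 2006, p3, Dee, 23, 31), (Lyra, Jo, 2006, p3, Eve, 23, 31), (Lyra, Jo, 2006, p3, Tai, 23, 31), (Lyra, Jo, 2006, p3, Uma, 23, 31), (Lyra, Jo, 2006, p3, Vic, 23, 31)}
Selection bid ≤ mid: {(Lyra, Ivy, 1988, x1, Dee, 36, 40), (Lyra, Ivy, 1988, x1, Eve, 36, 40), (Lyra, Ivy, 1988, x1, Tai, 36, 40), (Lyra, Ivy, 1988, x1, Uma, 36, 40), (Lyra, Ivy, 1988, x1, Vic, 36, 40), (Lyra, Jo, 2006, p3, Dee, 23, 31), (Lyra, Jo, 2006, p3, Eve, 23, 31), (Lyra, Jo, 2006, p3, Tai, 23, 31), (Lyra, Jo, 2006, p3, Uma, 23, 31), (Lyra, Jo, 2006, p3, Vic, 23, 31)}
Selection genre ≠ x1: {(Lyra, Jo, 2006, p3, Dee, 23, 31), (Lyra, Jo, 2006, p3, Eve, 23, 31), (Lyra, Jo, 2006, p3, Tai, 23, 31), (Lyra, Jo, 2006, p3, Uma, 23, 31), (Lyra, Jo, 2006, p3, Vic, 23, 31)}
Projecting to year, mname, title: {(2006, Dee, Lyra), (2006, Eve, Lyra), (2006, Tai, Lyra), (2006, Uma, Lyra), (2006, Vic, Lyra)}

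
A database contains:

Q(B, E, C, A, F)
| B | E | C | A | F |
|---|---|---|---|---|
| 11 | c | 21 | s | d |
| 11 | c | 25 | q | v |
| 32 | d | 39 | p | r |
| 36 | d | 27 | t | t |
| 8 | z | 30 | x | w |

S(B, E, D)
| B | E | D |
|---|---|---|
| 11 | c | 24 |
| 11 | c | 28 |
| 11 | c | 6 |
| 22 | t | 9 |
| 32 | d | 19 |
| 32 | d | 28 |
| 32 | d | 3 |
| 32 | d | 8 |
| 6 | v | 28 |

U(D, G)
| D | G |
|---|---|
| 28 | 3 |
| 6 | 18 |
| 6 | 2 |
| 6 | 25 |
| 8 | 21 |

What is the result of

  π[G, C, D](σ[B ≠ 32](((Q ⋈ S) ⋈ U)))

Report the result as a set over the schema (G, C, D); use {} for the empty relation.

{(18, 21, 6), (18, 25, 6), (2, 21, 6), (2, 25, 6), (25, 21, 6), (25, 25, 6), (3, 21, 28), (3, 25, 28)}

Q ⋈ S (natural join on B, E): {(11, c, 21, s, d, 24), (11, c, 21, s, d, 28), (11, c, 21, s, d, 6), (11, c, 25, q, v, 24), (11, c, 25, q, v, 28), (11, c, 25, q, v, 6), (32, d, 39, p, r, 19), (32, d, 39, p, r, 28), (32, d, 39, p, r, 3), (32, d, 39, p, r, 8)}
(Q ⋈ S) ⋈ U (natural join on D): {(11, c, 21, s, d, 28, 3), (11, c, 21, s, d, 6, 18), (11, c, 21, s, d, 6, 2), (11, c, 21, s, d, 6, 25), (11, c, 25, q, v, 28, 3), (11, c, 25, q, v, 6, 18), (11, c, 25, q, v, 6, 2), (11, c, 25, q, v, 6, 25), (32, d, 39, p, r, 28, 3), (32, d, 39, p, r, 8, 21)}
Filtering on B ≠ 32 leaves {(11, c, 21, s, d, 28, 3), (11, c, 21, s, d, 6, 18), (11, c, 21, s, d, 6, 2), (11, c, 21, s, d, 6, 25), (11, c, 25, q, v, 28, 3), (11, c, 25, q, v, 6, 18), (11, c, 25, q, v, 6, 2), (11, c, 25, q, v, 6, 25)}.
Projecting to G, C, D: {(18, 21, 6), (18, 25, 6), (2, 21, 6), (2, 25, 6), (25, 21, 6), (25, 25, 6), (3, 21, 28), (3, 25, 28)}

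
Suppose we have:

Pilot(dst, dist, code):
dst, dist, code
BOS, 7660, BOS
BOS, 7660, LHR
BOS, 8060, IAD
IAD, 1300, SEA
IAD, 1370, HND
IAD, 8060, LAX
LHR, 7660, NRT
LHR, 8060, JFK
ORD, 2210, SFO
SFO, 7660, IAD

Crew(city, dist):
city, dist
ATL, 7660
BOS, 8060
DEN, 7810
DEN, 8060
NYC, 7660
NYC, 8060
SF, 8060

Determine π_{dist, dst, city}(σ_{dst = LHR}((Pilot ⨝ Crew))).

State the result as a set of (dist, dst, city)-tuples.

{(7660, LHR, ATL), (7660, LHR, NYC), (8060, LHR, BOS), (8060, LHR, DEN), (8060, LHR, NYC), (8060, LHR, SF)}

Joining Pilot and Crew on dist yields {(BOS, 7660, BOS, ATL), (BOS, 7660, BOS, NYC), (BOS, 7660, LHR, ATL), (BOS, 7660, LHR, NYC), (BOS, 8060, IAD, BOS), (BOS, 8060, IAD, DEN), (BOS, 8060, IAD, NYC), (BOS, 8060, IAD, SF), (IAD, 8060, LAX, BOS), (IAD, 8060, LAX, DEN), (IAD, 8060, LAX, NYC), (IAD, 8060, LAX, SF), (LHR, 7660, NRT, ATL), (LHR, 7660, NRT, NYC), (LHR, 8060, JFK, BOS), (LHR, 8060, JFK, DEN), (LHR, 8060, JFK, NYC), (LHR, 8060, JFK, SF), (SFO, 7660, IAD, ATL), (SFO, 7660, IAD, NYC)}.
Apply σ_{dst = LHR}; surviving tuples: {(LHR, 7660, NRT, ATL), (LHR, 7660, NRT, NYC), (LHR, 8060, JFK, BOS), (LHR, 8060, JFK, DEN), (LHR, 8060, JFK, NYC), (LHR, 8060, JFK, SF)}
π[dist, dst, city]: project onto (dist, dst, city) → {(7660, LHR, ATL), (7660, LHR, NYC), (8060, LHR, BOS), (8060, LHR, DEN), (8060, LHR, NYC), (8060, LHR, SF)}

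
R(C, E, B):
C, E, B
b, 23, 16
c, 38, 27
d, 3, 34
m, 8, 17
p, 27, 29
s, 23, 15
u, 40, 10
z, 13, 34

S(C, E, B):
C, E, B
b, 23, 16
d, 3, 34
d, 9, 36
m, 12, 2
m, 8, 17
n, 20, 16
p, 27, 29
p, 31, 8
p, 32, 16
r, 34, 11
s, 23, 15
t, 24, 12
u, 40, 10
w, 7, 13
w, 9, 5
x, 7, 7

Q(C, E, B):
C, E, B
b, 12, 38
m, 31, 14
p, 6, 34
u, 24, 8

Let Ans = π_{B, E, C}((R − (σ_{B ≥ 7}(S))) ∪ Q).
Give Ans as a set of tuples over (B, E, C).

{(14, 31, m), (27, 38, c), (34, 13, z), (34, 6, p), (38, 12, b), (8, 24, u)}

Selection B ≥ 7: {(b, 23, 16), (d, 3, 34), (d, 9, 36), (m, 8, 17), (n, 20, 16), (p, 27, 29), (p, 31, 8), (p, 32, 16), (r, 34, 11), (s, 23, 15), (t, 24, 12), (u, 40, 10), (w, 7, 13), (x, 7, 7)}
Taking the difference: {(c, 38, 27), (z, 13, 34)}
Taking the union: {(b, 12, 38), (c, 38, 27), (m, 31, 14), (p, 6, 34), (u, 24, 8), (z, 13, 34)}
π[B, E, C]: project onto (B, E, C) → {(14, 31, m), (27, 38, c), (34, 13, z), (34, 6, p), (38, 12, b), (8, 24, u)}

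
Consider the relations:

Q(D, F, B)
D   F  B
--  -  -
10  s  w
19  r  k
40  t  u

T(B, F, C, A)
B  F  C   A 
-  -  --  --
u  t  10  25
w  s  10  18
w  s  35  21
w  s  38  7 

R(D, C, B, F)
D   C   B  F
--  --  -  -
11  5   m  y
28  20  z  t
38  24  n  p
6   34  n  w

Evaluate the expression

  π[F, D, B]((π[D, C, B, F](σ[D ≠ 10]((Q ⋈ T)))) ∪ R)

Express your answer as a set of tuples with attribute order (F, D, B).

Q ⋈ T (natural join on F, B): {(10, s, w, 10, 18), (10, s, w, 35, 21), (10, s, w, 38, 7), (40, t, u, 10, 25)}
Filtering on D ≠ 10 leaves {(40, t, u, 10, 25)}.
π_{D, C, B, F} gives {(40, 10, u, t)}.
Union: {(40, 10, u, t)} with {(11, 5, m, y), (28, 20, z, t), (38, 24, n, p), (6, 34, n, w)} → {(11, 5, m, y), (28, 20, z, t), (38, 24, n, p), (40, 10, u, t), (6, 34, n, w)}
π_{F, D, B} gives {(p, 38, n), (t, 28, z), (t, 40, u), (w, 6, n), (y, 11, m)}.

{(p, 38, n), (t, 28, z), (t, 40, u), (w, 6, n), (y, 11, m)}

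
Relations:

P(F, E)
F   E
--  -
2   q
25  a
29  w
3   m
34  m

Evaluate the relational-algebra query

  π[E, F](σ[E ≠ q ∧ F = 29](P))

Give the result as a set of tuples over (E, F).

σ[E ≠ q ∧ F = 29]: keep tuples satisfying E ≠ q ∧ F = 29 → {(29, w)}
π_{E, F} gives {(w, 29)}.

{(w, 29)}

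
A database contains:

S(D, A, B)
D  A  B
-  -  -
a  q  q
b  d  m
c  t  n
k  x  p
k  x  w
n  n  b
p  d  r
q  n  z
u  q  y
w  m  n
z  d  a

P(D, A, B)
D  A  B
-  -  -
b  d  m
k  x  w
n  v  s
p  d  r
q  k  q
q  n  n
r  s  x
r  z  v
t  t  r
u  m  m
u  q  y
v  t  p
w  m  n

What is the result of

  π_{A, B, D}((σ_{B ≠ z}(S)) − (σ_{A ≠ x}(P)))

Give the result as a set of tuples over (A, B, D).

{(d, a, z), (n, b, n), (q, q, a), (t, n, c), (x, p, k), (x, w, k)}

Filtering on B ≠ z leaves {(a, q, q), (b, d, m), (c, t, n), (k, x, p), (k, x, w), (n, n, b), (p, d, r), (u, q, y), (w, m, n), (z, d, a)}.
Filtering on A ≠ x leaves {(b, d, m), (n, v, s), (p, d, r), (q, k, q), (q, n, n), (r, s, x), (r, z, v), (t, t, r), (u, m, m), (u, q, y), (v, t, p), (w, m, n)}.
Set difference of the two operands is {(a, q, q), (c, t, n), (k, x, p), (k, x, w), (n, n, b), (z, d, a)}.
Keep only column(s) A, B, D: {(d, a, z), (n, b, n), (q, q, a), (t, n, c), (x, p, k), (x, w, k)}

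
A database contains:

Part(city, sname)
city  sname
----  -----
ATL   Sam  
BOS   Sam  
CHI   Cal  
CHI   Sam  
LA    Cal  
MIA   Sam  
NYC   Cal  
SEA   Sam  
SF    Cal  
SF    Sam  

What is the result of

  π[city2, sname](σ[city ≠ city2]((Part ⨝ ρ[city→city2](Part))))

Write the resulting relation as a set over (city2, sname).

ρ[city→city2]: schema becomes (city2, sname); tuples unchanged.
Joining Part and ρ[city→city2](Part) on sname yields {(ATL, Sam, ATL), (ATL, Sam, BOS), (ATL, Sam, CHI), (ATL, Sam, MIA), (ATL, Sam, SEA), (ATL, Sam, SF), (BOS, Sam, ATL), (BOS, Sam, BOS), (BOS, Sam, CHI), (BOS, Sam, MIA), (BOS, Sam, SEA), (BOS, Sam, SF), (CHI, Cal, CHI), (CHI, Cal, LA), (CHI, Cal, NYC), (CHI, Cal, SF), (CHI, Sam, ATL), (CHI, Sam, BOS), (CHI, Sam, CHI), (CHI, Sam, MIA), (CHI, Sam, SEA), (CHI, Sam, SF), (LA, Cal, CHI), (LA, Cal, LA), (LA, Cal, NYC), (LA, Cal, SF), (MIA, Sam, ATL), (MIA, Sam, BOS), (MIA, Sam, CHI), (MIA, Sam, MIA), (MIA, Sam, SEA), (MIA, Sam, SF), (NYC, Cal, CHI), (NYC, Cal, LA), (NYC, Cal, NYC), (NYC, Cal, SF), (SEA, Sam, ATL), (SEA, Sam, BOS), (SEA, Sam, CHI), (SEA, Sam, MIA), (SEA, Sam, SEA), (SEA, Sam, SF), (SF, Cal, CHI), (SF, Cal, LA), (SF, Cal, NYC), (SF, Cal, SF), (SF, Sam, ATL), (SF, Sam, BOS), (SF, Sam, CHI), (SF, Sam, MIA), (SF, Sam, SEA), (SF, Sam, SF)}.
Filtering on city ≠ city2 leaves {(ATL, Sam, BOS), (ATL, Sam, CHI), (ATL, Sam, MIA), (ATL, Sam, SEA), (ATL, Sam, SF), (BOS, Sam, ATL), (BOS, Sam, CHI), (BOS, Sam, MIA), (BOS, Sam, SEA), (BOS, Sam, SF), (CHI, Cal, LA), (CHI, Cal, NYC), (CHI, Cal, SF), (CHI, Sam, ATL), (CHI, Sam, BOS), (CHI, Sam, MIA), (CHI, Sam, SEA), (CHI, Sam, SF), (LA, Cal, CHI), (LA, Cal, NYC), (LA, Cal, SF), (MIA, Sam, ATL), (MIA, Sam, BOS), (MIA, Sam, CHI), (MIA, Sam, SEA), (MIA, Sam, SF), (NYC, Cal, CHI), (NYC, Cal, LA), (NYC, Cal, SF), (SEA, Sam, ATL), (SEA, Sam, BOS), (SEA, Sam, CHI), (SEA, Sam, MIA), (SEA, Sam, SF), (SF, Cal, CHI), (SF, Cal, LA), (SF, Cal, NYC), (SF, Sam, ATL), (SF, Sam, BOS), (SF, Sam, CHI), (SF, Sam, MIA), (SF, Sam, SEA)}.
π_{city2, sname} gives {(ATL, Sam), (BOS, Sam), (CHI, Cal), (CHI, Sam), (LA, Cal), (MIA, Sam), (NYC, Cal), (SEA, Sam), (SF, Cal), (SF, Sam)} (32 duplicate(s) eliminated).

{(ATL, Sam), (BOS, Sam), (CHI, Cal), (CHI, Sam), (LA, Cal), (MIA, Sam), (NYC, Cal), (SEA, Sam), (SF, Cal), (SF, Sam)}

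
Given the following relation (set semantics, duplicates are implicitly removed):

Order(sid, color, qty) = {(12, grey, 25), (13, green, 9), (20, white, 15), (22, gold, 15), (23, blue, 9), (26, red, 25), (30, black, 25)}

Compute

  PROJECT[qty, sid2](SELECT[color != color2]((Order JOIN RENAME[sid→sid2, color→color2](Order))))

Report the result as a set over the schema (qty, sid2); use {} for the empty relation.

{(15, 20), (15, 22), (25, 12), (25, 26), (25, 30), (9, 13), (9, 23)}

ρ[sid→sid2, color→color2]: schema becomes (sid2, color2, qty); tuples unchanged.
Natural join on qty: {(12, grey, 25, 12, grey), (12, grey, 25, 26, red), (12, grey, 25, 30, black), (13, green, 9, 13, green), (13, green, 9, 23, blue), (20, white, 15, 20, white), (20, white, 15, 22, gold), (22, gold, 15, 20, white), (22, gold, 15, 22, gold), (23, blue, 9, 13, green), (23, blue, 9, 23, blue), (26, red, 25, 12, grey), (26, red, 25, 26, red), (26, red, 25, 30, black), (30, black, 25, 12, grey), (30, black, 25, 26, red), (30, black, 25, 30, black)}
Apply σ_{color != color2}; surviving tuples: {(12, grey, 25, 26, red), (12, grey, 25, 30, black), (13, green, 9, 23, blue), (20, white, 15, 22, gold), (22, gold, 15, 20, white), (23, blue, 9, 13, green), (26, red, 25, 12, grey), (26, red, 25, 30, black), (30, black, 25, 12, grey), (30, black, 25, 26, red)}
π_{qty, sid2} gives {(15, 20), (15, 22), (25, 12), (25, 26), (25, 30), (9, 13), (9, 23)} (3 duplicate(s) eliminated).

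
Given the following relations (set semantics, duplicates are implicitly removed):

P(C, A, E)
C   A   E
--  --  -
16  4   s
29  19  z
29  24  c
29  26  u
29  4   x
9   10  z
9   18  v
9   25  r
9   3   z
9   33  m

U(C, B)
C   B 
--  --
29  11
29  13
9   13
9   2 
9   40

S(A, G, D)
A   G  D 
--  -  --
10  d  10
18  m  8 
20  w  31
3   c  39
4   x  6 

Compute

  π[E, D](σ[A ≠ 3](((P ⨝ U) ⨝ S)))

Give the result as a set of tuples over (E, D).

Joining P and U on C yields {(29, 19, z, 11), (29, 19, z, 13), (29, 24, c, 11), (29, 24, c, 13), (29, 26, u, 11), (29, 26, u, 13), (29, 4, x, 11), (29, 4, x, 13), (9, 10, z, 13), (9, 10, z, 2), (9, 10, z, 40), (9, 18, v, 13), (9, 18, v, 2), (9, 18, v, 40), (9, 25, r, 13), (9, 25, r, 2), (9, 25, r, 40), (9, 3, z, 13), (9, 3, z, 2), (9, 3, z, 40), (9, 33, m, 13), (9, 33, m, 2), (9, 33, m, 40)}.
Joining (P ⨝ U) and S on A yields {(29, 4, x, 11, x, 6), (29, 4, x, 13, x, 6), (9, 10, z, 13, d, 10), (9, 10, z, 2, d, 10), (9, 10, z, 40, d, 10), (9, 18, v, 13, m, 8), (9, 18, v, 2, m, 8), (9, 18, v, 40, m, 8), (9, 3, z, 13, c, 39), (9, 3, z, 2, c, 39), (9, 3, z, 40, c, 39)}.
Filtering on A ≠ 3 leaves {(29, 4, x, 11, x, 6), (29, 4, x, 13, x, 6), (9, 10, z, 13, d, 10), (9, 10, z, 2, d, 10), (9, 10, z, 40, d, 10), (9, 18, v, 13, m, 8), (9, 18, v, 2, m, 8), (9, 18, v, 40, m, 8)}.
Projecting to E, D (5 duplicate(s) eliminated): {(v, 8), (x, 6), (z, 10)}

{(v, 8), (x, 6), (z, 10)}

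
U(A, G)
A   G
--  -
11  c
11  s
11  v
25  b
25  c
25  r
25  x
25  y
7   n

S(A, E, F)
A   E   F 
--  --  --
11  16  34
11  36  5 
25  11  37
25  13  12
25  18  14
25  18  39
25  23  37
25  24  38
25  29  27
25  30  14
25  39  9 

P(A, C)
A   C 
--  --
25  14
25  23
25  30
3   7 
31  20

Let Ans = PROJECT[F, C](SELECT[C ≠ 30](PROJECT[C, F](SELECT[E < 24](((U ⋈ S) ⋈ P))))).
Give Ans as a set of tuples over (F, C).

{(12, 14), (12, 23), (14, 14), (14, 23), (37, 14), (37, 23), (39, 14), (39, 23)}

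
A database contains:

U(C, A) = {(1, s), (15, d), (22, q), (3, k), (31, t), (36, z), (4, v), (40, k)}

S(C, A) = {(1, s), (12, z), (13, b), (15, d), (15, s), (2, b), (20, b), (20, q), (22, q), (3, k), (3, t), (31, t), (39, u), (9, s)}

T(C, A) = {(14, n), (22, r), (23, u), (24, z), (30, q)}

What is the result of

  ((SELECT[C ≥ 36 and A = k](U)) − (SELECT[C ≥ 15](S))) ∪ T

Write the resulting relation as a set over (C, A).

{(14, n), (22, r), (23, u), (24, z), (30, q), (40, k)}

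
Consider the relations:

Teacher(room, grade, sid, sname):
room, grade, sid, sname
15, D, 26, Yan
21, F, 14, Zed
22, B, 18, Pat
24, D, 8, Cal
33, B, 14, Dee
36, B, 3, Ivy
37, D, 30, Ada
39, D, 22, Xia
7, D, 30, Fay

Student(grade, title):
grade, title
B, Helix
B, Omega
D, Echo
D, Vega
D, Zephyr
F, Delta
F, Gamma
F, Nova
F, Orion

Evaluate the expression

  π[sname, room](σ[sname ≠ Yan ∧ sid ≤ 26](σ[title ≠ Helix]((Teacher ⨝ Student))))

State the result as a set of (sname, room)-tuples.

{(Cal, 24), (Dee, 33), (Ivy, 36), (Pat, 22), (Xia, 39), (Zed, 21)}

Natural join on grade: {(15, D, 26, Yan, Echo), (15, D, 26, Yan, Vega), (15, D, 26, Yan, Zephyr), (21, F, 14, Zed, Delta), (21, F, 14, Zed, Gamma), (21, F, 14, Zed, Nova), (21, F, 14, Zed, Orion), (22, B, 18, Pat, Helix), (22, B, 18, Pat, Omega), (24, D, 8, Cal, Echo), (24, D, 8, Cal, Vega), (24, D, 8, Cal, Zephyr), (33, B, 14, Dee, Helix), (33, B, 14, Dee, Omega), (36, B, 3, Ivy, Helix), (36, B, 3, Ivy, Omega), (37, D, 30, Ada, Echo), (37, D, 30, Ada, Vega), (37, D, 30, Ada, Zephyr), (39, D, 22, Xia, Echo), (39, D, 22, Xia, Vega), (39, D, 22, Xia, Zephyr), (7, D, 30, Fay, Echo), (7, D, 30, Fay, Vega), (7, D, 30, Fay, Zephyr)}
Selection title ≠ Helix: {(15, D, 26, Yan, Echo), (15, D, 26, Yan, Vega), (15, D, 26, Yan, Zephyr), (21, F, 14, Zed, Delta), (21, F, 14, Zed, Gamma), (21, F, 14, Zed, Nova), (21, F, 14, Zed, Orion), (22, B, 18, Pat, Omega), (24, D, 8, Cal, Echo), (24, D, 8, Cal, Vega), (24, D, 8, Cal, Zephyr), (33, B, 14, Dee, Omega), (36, B, 3, Ivy, Omega), (37, D, 30, Ada, Echo), (37, D, 30, Ada, Vega), (37, D, 30, Ada, Zephyr), (39, D, 22, Xia, Echo), (39, D, 22, Xia, Vega), (39, D, 22, Xia, Zephyr), (7, D, 30, Fay, Echo), (7, D, 30, Fay, Vega), (7, D, 30, Fay, Zephyr)}
Selection sname ≠ Yan ∧ sid ≤ 26: {(21, F, 14, Zed, Delta), (21, F, 14, Zed, Gamma), (21, F, 14, Zed, Nova), (21, F, 14, Zed, Orion), (22, B, 18, Pat, Omega), (24, D, 8, Cal, Echo), (24, D, 8, Cal, Vega), (24, D, 8, Cal, Zephyr), (33, B, 14, Dee, Omega), (36, B, 3, Ivy, Omega), (39, D, 22, Xia, Echo), (39, D, 22, Xia, Vega), (39, D, 22, Xia, Zephyr)}
Projecting to sname, room (7 duplicate(s) eliminated): {(Cal, 24), (Dee, 33), (Ivy, 36), (Pat, 22), (Xia, 39), (Zed, 21)}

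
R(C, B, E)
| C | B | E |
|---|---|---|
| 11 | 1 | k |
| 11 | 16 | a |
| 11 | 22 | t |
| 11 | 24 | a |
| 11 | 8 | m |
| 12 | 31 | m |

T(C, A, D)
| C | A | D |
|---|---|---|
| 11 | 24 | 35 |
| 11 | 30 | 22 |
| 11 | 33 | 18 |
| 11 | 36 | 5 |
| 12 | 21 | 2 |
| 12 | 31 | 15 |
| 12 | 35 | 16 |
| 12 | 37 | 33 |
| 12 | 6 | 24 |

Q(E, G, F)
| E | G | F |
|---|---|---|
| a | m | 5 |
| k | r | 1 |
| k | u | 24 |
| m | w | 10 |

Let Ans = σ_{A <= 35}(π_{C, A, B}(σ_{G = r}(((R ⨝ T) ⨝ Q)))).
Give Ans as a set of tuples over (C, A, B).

R ⋈ T (natural join on C): {(11, 1, k, 24, 35), (11, 1, k, 30, 22), (11, 1, k, 33, 18), (11, 1, k, 36, 5), (11, 16, a, 24, 35), (11, 16, a, 30, 22), (11, 16, a, 33, 18), (11, 16, a, 36, 5), (11, 22, t, 24, 35), (11, 22, t, 30, 22), (11, 22, t, 33, 18), (11, 22, t, 36, 5), (11, 24, a, 24, 35), (11, 24, a, 30, 22), (11, 24, a, 33, 18), (11, 24, a, 36, 5), (11, 8, m, 24, 35), (11, 8, m, 30, 22), (11, 8, m, 33, 18), (11, 8, m, 36, 5), (12, 31, m, 21, 2), (12, 31, m, 31, 15), (12, 31, m, 35, 16), (12, 31, m, 37, 33), (12, 31, m, 6, 24)}
(R ⨝ T) ⋈ Q (natural join on E): {(11, 1, k, 24, 35, r, 1), (11, 1, k, 24, 35, u, 24), (11, 1, k, 30, 22, r, 1), (11, 1, k, 30, 22, u, 24), (11, 1, k, 33, 18, r, 1), (11, 1, k, 33, 18, u, 24), (11, 1, k, 36, 5, r, 1), (11, 1, k, 36, 5, u, 24), (11, 16, a, 24, 35, m, 5), (11, 16, a, 30, 22, m, 5), (11, 16, a, 33, 18, m, 5), (11, 16, a, 36, 5, m, 5), (11, 24, a, 24, 35, m, 5), (11, 24, a, 30, 22, m, 5), (11, 24, a, 33, 18, m, 5), (11, 24, a, 36, 5, m, 5), (11, 8, m, 24, 35, w, 10), (11, 8, m, 30, 22, w, 10), (11, 8, m, 33, 18, w, 10), (11, 8, m, 36, 5, w, 10), (12, 31, m, 21, 2, w, 10), (12, 31, m, 31, 15, w, 10), (12, 31, m, 35, 16, w, 10), (12, 31, m, 37, 33, w, 10), (12, 31, m, 6, 24, w, 10)}
σ[G = r]: keep tuples satisfying G = r → {(11, 1, k, 24, 35, r, 1), (11, 1, k, 30, 22, r, 1), (11, 1, k, 33, 18, r, 1), (11, 1, k, 36, 5, r, 1)}
Projecting to C, A, B: {(11, 24, 1), (11, 30, 1), (11, 33, 1), (11, 36, 1)}
σ[A <= 35]: keep tuples satisfying A <= 35 → {(11, 24, 1), (11, 30, 1), (11, 33, 1)}

{(11, 24, 1), (11, 30, 1), (11, 33, 1)}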